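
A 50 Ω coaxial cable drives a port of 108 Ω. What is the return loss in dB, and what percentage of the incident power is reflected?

RL ≈ 8.7 dB; 13.5% of incident power reflected

Γ = (108 − 50)/(108 + 50) = 0.367
RL = −20·log₁₀(0.367) = 8.7 dB
P_refl/P_inc = |Γ|² = 0.135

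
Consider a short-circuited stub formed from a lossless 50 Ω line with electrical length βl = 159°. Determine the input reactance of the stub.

tan(βl) = -0.384
For a short-circuited stub, Z_in = jZ_0·tan(βl)

X_in ≈ -19.2 Ω (capacitive)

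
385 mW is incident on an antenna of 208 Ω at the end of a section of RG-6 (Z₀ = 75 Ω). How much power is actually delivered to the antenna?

P_delivered ≈ 300 mW

Γ = (208 − 75)/(208 + 75) = 0.47
|Γ|² = 0.221
P_refl = |Γ|²·P_inc = 85 mW, P_del = (1 − |Γ|²)·P_inc = 300 mW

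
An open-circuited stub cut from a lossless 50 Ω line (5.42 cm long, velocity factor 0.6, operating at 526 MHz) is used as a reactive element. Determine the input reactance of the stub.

X_in ≈ -32.4 Ω (capacitive)

λ = v/f = 0.6·c / 526 MHz = 0.342 m
βl = 2π·l/λ = 2π × 0.158 = 57°
tan(βl) = 1.54
For an open-circuited stub, Z_in = −jZ_0·cot(βl) = −jZ_0/tan(βl)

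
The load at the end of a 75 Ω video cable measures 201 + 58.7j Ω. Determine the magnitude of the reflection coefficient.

|Γ| ≈ 0.493

Γ = (Z_L − Z_0)/(Z_L + Z_0) = (126 + j58.7)/(276 + j58.7)
|Γ| = 139/282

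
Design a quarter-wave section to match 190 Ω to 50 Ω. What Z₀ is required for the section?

Z_qwt = √(Z_0·R_L) = √(50 × 190) = √9500

Z_qwt ≈ 97.5 Ω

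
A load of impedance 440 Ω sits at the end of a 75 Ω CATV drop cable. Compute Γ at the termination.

Γ = (Z_L − Z_0)/(Z_L + Z_0) = (440 − 75)/(440 + 75) = 365/515

Γ = 0.709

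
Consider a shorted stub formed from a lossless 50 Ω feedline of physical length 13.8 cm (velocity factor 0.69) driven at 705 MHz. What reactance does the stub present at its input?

X_in ≈ -9.54 Ω (capacitive)

λ = v/f = 0.69·c / 705 MHz = 0.294 m
βl = 2π·l/λ = 2π × 0.47 = 169°
tan(βl) = -0.191
For a shorted stub, Z_in = jZ_0·tan(βl)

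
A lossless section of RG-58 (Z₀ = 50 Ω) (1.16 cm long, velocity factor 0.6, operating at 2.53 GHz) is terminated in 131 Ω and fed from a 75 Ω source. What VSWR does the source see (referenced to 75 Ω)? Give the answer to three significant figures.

VSWR ≈ 3.39

λ = v/f = 0.6·c / 2.53 GHz = 0.0711 m
βl = 2π·l/λ = 2π × 0.163 = 58.7°
tan(βl) = 1.64
Z_in = Z_0·(Z_L + jZ_0·tanβl)/(Z_0 + jZ_L·tanβl) = 24.8 − j24.6 Ω
Γ_s = (Z_in − Z_s)/(Z_in + Z_s) = (-50.2 − j24.6)/(99.8 − j24.6), |Γ_s| = 0.544
VSWR = (1 + |Γ_s|)/(1 − |Γ_s|)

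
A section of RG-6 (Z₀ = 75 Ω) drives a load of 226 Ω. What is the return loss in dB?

Γ = (226 − 75)/(226 + 75) = 0.502
RL = −20·log₁₀|Γ| = −20·log₁₀(0.502)

RL ≈ 5.99 dB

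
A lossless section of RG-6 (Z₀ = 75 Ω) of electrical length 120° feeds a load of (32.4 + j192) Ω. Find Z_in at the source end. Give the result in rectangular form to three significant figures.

tan(βl) = tan(120°) = -1.73
Z_in = Z_0·(Z_L + jZ_0·tanβl)/(Z_0 + jZ_L·tanβl)
     = 75·(32.4 + j62.1)/(408 − j56.1)

Z_in ≈ 4.31 + j12 Ω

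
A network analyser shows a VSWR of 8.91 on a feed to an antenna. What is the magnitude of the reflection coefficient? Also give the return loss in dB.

|Γ| ≈ 0.798; return loss ≈ 1.96 dB

|Γ| = (S − 1)/(S + 1) = (8.91 − 1)/(8.91 + 1) = 7.91/9.91
RL = −20·log₁₀|Γ| = −20·log₁₀(0.798)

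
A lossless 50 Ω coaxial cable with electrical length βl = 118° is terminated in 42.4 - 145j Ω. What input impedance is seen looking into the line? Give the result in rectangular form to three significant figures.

tan(βl) = tan(118°) = -1.88
Z_in = Z_0·(Z_L + jZ_0·tanβl)/(Z_0 + jZ_L·tanβl)
     = 50·(42.4 − j239)/(-223 − j79.7)

Z_in ≈ 8.59 + j50.6 Ω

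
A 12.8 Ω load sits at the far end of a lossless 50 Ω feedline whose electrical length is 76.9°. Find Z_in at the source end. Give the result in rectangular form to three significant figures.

Z_in ≈ 113 + j90.8 Ω

tan(βl) = tan(76.9°) = 4.3
Z_in = Z_0·(Z_L + jZ_0·tanβl)/(Z_0 + jZ_L·tanβl)
     = 50·(12.8 + j215)/(50 + j55)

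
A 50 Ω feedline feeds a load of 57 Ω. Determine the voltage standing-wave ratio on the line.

Γ = (57 − 50)/(57 + 50) = 0.0654
VSWR = (1 + 0.0654)/(1 − 0.0654)

VSWR ≈ 1.14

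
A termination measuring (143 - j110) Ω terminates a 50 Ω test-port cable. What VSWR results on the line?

VSWR ≈ 4.69

Γ = (Z_L − Z_0)/(Z_L + Z_0) = (93 − j110)/(193 − j110)
|Γ| = 144/222 = 0.648
VSWR = (1 + |Γ|)/(1 − |Γ|) = 1.65/0.352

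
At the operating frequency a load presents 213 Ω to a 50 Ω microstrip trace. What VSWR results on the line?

VSWR ≈ 4.26

Γ = (213 − 50)/(213 + 50) = 0.62
VSWR = (1 + 0.62)/(1 − 0.62)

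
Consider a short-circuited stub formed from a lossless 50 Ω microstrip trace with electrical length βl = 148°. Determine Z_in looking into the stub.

Z_in ≈ −j31.2 Ω

tan(βl) = -0.625
For a short-circuited stub, Z_in = jZ_0·tan(βl)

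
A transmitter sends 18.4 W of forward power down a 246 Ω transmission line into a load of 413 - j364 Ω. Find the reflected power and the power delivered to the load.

|Γ| = |(167 − j364)/(659 − j364)| = 0.532
|Γ|² = 0.283
P_refl = |Γ|²·P_inc = 5.21 W, P_del = (1 − |Γ|²)·P_inc = 13.2 W

P_reflected ≈ 5.21 W; P_delivered ≈ 13.2 W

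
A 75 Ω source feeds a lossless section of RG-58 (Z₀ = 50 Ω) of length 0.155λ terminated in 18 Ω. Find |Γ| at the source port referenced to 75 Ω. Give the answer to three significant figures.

βl = 2π × 0.155 = 55.8°
tan(βl) = 1.47
Z_in = Z_0·(Z_L + jZ_0·tanβl)/(Z_0 + jZ_L·tanβl) = 44.5 + j50 Ω
Γ_s = (Z_in − Z_s)/(Z_in + Z_s) = (-30.5 + j50)/(119 + j50), |Γ_s| = 0.452

|Γ| ≈ 0.452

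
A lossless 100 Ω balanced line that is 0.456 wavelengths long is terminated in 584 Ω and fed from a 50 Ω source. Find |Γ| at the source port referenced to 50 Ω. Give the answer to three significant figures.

|Γ| ≈ 0.834

βl = 2π × 0.456 = 164°
tan(βl) = -0.284
Z_in = Z_0·(Z_L + jZ_0·tanβl)/(Z_0 + jZ_L·tanβl) = 168 + j251 Ω
Γ_s = (Z_in − Z_s)/(Z_in + Z_s) = (118 + j251)/(218 + j251), |Γ_s| = 0.834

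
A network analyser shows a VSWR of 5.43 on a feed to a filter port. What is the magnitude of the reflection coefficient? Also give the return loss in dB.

|Γ| ≈ 0.689; return loss ≈ 3.24 dB

|Γ| = (S − 1)/(S + 1) = (5.43 − 1)/(5.43 + 1) = 4.43/6.43
RL = −20·log₁₀|Γ| = −20·log₁₀(0.689)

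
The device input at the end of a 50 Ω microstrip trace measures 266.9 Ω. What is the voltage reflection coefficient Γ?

Γ = (Z_L − Z_0)/(Z_L + Z_0) = (266.9 − 50)/(266.9 + 50) = 216.9/316.9

Γ = 0.684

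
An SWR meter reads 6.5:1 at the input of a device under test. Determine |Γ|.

|Γ| ≈ 0.733

|Γ| = (S − 1)/(S + 1) = (6.5 − 1)/(6.5 + 1) = 5.5/7.5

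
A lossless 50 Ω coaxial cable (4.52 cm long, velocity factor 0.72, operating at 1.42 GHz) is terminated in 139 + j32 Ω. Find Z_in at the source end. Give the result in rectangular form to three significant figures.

λ = v/f = 0.72·c / 1.42 GHz = 0.152 m
βl = 2π·l/λ = 2π × 0.297 = 107°
tan(βl) = tan(107°) = -3.28
Z_in = Z_0·(Z_L + jZ_0·tanβl)/(Z_0 + jZ_L·tanβl)
     = 50·(139 − j132)/(155 − j455)

Z_in ≈ 17.6 + j9.27 Ω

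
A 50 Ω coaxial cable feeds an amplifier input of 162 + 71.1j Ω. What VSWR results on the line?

VSWR ≈ 3.92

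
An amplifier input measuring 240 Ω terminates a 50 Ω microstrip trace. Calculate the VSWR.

Γ = (240 − 50)/(240 + 50) = 0.655
VSWR = (1 + 0.655)/(1 − 0.655)

VSWR ≈ 4.8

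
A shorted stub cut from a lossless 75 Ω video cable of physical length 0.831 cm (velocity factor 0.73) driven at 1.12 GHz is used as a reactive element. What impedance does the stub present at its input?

Z_in ≈ +j20.5 Ω

λ = v/f = 0.73·c / 1.12 GHz = 0.196 m
βl = 2π·l/λ = 2π × 0.0425 = 15.3°
tan(βl) = 0.274
For a shorted stub, Z_in = jZ_0·tan(βl)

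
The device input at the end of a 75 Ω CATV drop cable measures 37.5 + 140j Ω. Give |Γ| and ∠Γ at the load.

Γ = (Z_L − Z_0)/(Z_L + Z_0) = (-37.5 + j140)/(112.5 + j140)
|Γ| = 145/180 = 0.807

Γ ≈ 0.807 ∠ 53.8°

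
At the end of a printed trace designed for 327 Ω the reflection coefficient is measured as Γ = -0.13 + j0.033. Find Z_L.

Z_L = Z_0·(1 + Γ)/(1 − Γ) = 327·(0.87 + j0.033)/(1.13 − j0.033)

Z_L ≈ 251 + j16.9 Ω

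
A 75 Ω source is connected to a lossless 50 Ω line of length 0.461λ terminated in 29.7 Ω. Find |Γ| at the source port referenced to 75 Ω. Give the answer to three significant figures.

βl = 2π × 0.461 = 166°
tan(βl) = -0.25
Z_in = Z_0·(Z_L + jZ_0·tanβl)/(Z_0 + jZ_L·tanβl) = 30.9 − j7.92 Ω
Γ_s = (Z_in − Z_s)/(Z_in + Z_s) = (-44.1 − j7.92)/(106 − j7.92), |Γ_s| = 0.422

|Γ| ≈ 0.422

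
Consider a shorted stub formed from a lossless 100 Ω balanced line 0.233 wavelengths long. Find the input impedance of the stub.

Z_in ≈ +j933 Ω

βl = 2π × 0.233 = 83.9°
tan(βl) = 9.33
For a shorted stub, Z_in = jZ_0·tan(βl)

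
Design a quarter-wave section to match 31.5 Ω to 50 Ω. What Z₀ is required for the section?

Z_qwt = √(Z_0·R_L) = √(50 × 31.5) = √1575

Z_qwt ≈ 39.7 Ω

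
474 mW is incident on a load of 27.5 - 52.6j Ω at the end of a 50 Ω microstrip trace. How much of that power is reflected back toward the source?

|Γ| = |(-22.5 − j52.6)/(77.5 − j52.6)| = 0.611
|Γ|² = 0.373
P_refl = |Γ|²·P_inc = 177 mW, P_del = (1 − |Γ|²)·P_inc = 297 mW

P_reflected ≈ 177 mW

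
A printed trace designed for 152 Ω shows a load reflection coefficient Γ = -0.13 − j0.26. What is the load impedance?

Z_L ≈ 104 − j58.8 Ω

Z_L = Z_0·(1 + Γ)/(1 − Γ) = 152·(0.87 − j0.26)/(1.13 + j0.26)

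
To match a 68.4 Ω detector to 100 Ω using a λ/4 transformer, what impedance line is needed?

Z_qwt = √(Z_0·R_L) = √(100 × 68.4) = √6840

Z_qwt ≈ 82.7 Ω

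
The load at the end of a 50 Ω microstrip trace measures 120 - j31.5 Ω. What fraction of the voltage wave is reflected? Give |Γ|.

Γ = (Z_L − Z_0)/(Z_L + Z_0) = (70 − j31.5)/(170 − j31.5)
|Γ| = 76.8/173

|Γ| ≈ 0.444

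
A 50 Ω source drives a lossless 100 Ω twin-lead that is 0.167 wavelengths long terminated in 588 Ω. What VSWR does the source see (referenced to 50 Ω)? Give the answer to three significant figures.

βl = 2π × 0.167 = 60.1°
tan(βl) = 1.74
Z_in = Z_0·(Z_L + jZ_0·tanβl)/(Z_0 + jZ_L·tanβl) = 22.4 − j55.3 Ω
Γ_s = (Z_in − Z_s)/(Z_in + Z_s) = (-27.6 − j55.3)/(72.4 − j55.3), |Γ_s| = 0.678
VSWR = (1 + |Γ_s|)/(1 − |Γ_s|)

VSWR ≈ 5.21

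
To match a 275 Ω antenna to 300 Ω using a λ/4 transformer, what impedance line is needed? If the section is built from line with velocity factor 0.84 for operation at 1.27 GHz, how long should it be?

Z_qwt ≈ 287 Ω; length ≈ 4.96 cm

Z_qwt = √(Z_0·R_L) = √(300 × 275) = √82500
λ = 0.84·c/f = 0.198 m, so l = λ/4 = 0.0496 m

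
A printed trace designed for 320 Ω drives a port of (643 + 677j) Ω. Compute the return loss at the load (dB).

RL ≈ 3.91 dB

Γ = (323 + j677)/(963 + j677), |Γ| = 0.637
RL = −20·log₁₀|Γ| = −20·log₁₀(0.637)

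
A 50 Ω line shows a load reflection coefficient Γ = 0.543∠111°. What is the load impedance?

Z_L ≈ 20.9 + j30.1 Ω

Z_L = Z_0·(1 + Γ)/(1 − Γ) = 50·(0.805 + j0.507)/(1.19 − j0.507)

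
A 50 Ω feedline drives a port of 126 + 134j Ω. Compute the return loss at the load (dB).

Γ = (76 + j134)/(176 + j134), |Γ| = 0.696
RL = −20·log₁₀|Γ| = −20·log₁₀(0.696)

RL ≈ 3.14 dB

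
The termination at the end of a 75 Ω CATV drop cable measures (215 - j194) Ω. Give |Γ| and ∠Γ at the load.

Γ ≈ 0.686 ∠ -20.4°

Γ = (Z_L − Z_0)/(Z_L + Z_0) = (140 − j194)/(290 − j194)
|Γ| = 239/349 = 0.686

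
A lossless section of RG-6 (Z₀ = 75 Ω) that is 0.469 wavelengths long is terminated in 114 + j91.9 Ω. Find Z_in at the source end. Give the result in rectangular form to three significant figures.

βl = 2π × 0.469 = 169°
tan(βl) = tan(169°) = -0.197
Z_in = Z_0·(Z_L + jZ_0·tanβl)/(Z_0 + jZ_L·tanβl)
     = 75·(114 + j77.1)/(93.1 − j22.5)

Z_in ≈ 72.6 + j79.6 Ω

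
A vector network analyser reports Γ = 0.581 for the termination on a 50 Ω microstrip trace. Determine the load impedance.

Z_L = Z_0·(1 + Γ)/(1 − Γ) = 50·(1.58)/(0.419)

Z_L ≈ 189 Ω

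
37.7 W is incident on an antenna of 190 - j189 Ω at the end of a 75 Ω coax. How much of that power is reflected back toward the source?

P_reflected ≈ 17.4 W

|Γ| = |(115 − j189)/(265 − j189)| = 0.68
|Γ|² = 0.462
P_refl = |Γ|²·P_inc = 17.4 W, P_del = (1 − |Γ|²)·P_inc = 20.3 W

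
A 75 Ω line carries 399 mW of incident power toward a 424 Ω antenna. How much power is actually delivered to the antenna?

P_delivered ≈ 204 mW

Γ = (424 − 75)/(424 + 75) = 0.699
|Γ|² = 0.489
P_refl = |Γ|²·P_inc = 195 mW, P_del = (1 − |Γ|²)·P_inc = 204 mW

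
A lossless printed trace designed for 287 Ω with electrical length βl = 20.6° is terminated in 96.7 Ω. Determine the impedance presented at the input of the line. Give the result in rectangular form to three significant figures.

tan(βl) = tan(20.6°) = 0.376
Z_in = Z_0·(Z_L + jZ_0·tanβl)/(Z_0 + jZ_L·tanβl)
     = 287·(96.7 + j108)/(287 + j36.3)

Z_in ≈ 109 + j94.1 Ω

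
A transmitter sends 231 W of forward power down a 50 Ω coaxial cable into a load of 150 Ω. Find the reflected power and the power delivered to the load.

Γ = (150 − 50)/(150 + 50) = 0.5
|Γ|² = 0.25
P_refl = |Γ|²·P_inc = 57.8 W, P_del = (1 − |Γ|²)·P_inc = 173 W

P_reflected ≈ 57.8 W; P_delivered ≈ 173 W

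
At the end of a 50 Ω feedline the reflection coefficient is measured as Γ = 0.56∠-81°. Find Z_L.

Z_L = Z_0·(1 + Γ)/(1 − Γ) = 50·(1.09 − j0.553)/(0.912 + j0.553)

Z_L ≈ 30.1 − j48.6 Ω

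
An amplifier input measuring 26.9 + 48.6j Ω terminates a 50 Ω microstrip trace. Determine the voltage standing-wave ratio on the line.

VSWR ≈ 3.9

Γ = (Z_L − Z_0)/(Z_L + Z_0) = (-23.1 + j48.6)/(76.9 + j48.6)
|Γ| = 53.8/91 = 0.592
VSWR = (1 + |Γ|)/(1 − |Γ|) = 1.59/0.408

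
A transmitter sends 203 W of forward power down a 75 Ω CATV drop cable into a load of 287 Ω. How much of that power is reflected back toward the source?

P_reflected ≈ 69.6 W

Γ = (287 − 75)/(287 + 75) = 0.586
|Γ|² = 0.343
P_refl = |Γ|²·P_inc = 69.6 W, P_del = (1 − |Γ|²)·P_inc = 133 W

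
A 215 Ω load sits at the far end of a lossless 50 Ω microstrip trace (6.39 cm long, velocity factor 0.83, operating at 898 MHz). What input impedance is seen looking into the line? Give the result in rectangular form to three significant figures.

Z_in ≈ 11.8 − j5.83 Ω

λ = v/f = 0.83·c / 898 MHz = 0.277 m
βl = 2π·l/λ = 2π × 0.23 = 83°
tan(βl) = tan(83°) = 8.1
Z_in = Z_0·(Z_L + jZ_0·tanβl)/(Z_0 + jZ_L·tanβl)
     = 50·(215 + j405)/(50 + j1740)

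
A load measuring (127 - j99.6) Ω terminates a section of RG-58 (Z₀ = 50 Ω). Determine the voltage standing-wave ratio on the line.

VSWR ≈ 4.26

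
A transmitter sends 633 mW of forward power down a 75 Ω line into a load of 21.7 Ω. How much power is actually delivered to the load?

P_delivered ≈ 441 mW

Γ = (21.7 − 75)/(21.7 + 75) = -0.551
|Γ|² = 0.304
P_refl = |Γ|²·P_inc = 192 mW, P_del = (1 − |Γ|²)·P_inc = 441 mW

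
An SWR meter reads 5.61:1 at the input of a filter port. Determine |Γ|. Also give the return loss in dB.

|Γ| ≈ 0.697; return loss ≈ 3.13 dB

|Γ| = (S − 1)/(S + 1) = (5.61 − 1)/(5.61 + 1) = 4.61/6.61
RL = −20·log₁₀|Γ| = −20·log₁₀(0.697)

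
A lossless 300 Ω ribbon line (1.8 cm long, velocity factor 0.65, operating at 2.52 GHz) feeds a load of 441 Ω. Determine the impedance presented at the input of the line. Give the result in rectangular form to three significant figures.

λ = v/f = 0.65·c / 2.52 GHz = 0.0774 m
βl = 2π·l/λ = 2π × 0.233 = 83.7°
tan(βl) = tan(83.7°) = 9.12
Z_in = Z_0·(Z_L + jZ_0·tanβl)/(Z_0 + jZ_L·tanβl)
     = 300·(441 + j2740)/(300 + j4020)

Z_in ≈ 205 − j17.6 Ω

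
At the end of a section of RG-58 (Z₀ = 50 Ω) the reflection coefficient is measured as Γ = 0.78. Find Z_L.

Z_L = Z_0·(1 + Γ)/(1 − Γ) = 50·(1.78)/(0.22)

Z_L ≈ 405 Ω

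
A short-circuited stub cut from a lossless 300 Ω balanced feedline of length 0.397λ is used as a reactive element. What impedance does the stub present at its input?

βl = 2π × 0.397 = 143°
tan(βl) = -0.756
For a short-circuited stub, Z_in = jZ_0·tan(βl)

Z_in ≈ −j227 Ω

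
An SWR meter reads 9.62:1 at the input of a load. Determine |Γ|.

|Γ| = (S − 1)/(S + 1) = (9.62 − 1)/(9.62 + 1) = 8.62/10.6

|Γ| ≈ 0.812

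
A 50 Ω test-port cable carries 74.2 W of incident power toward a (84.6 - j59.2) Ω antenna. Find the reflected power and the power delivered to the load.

|Γ| = |(34.6 − j59.2)/(134.6 − j59.2)| = 0.466
|Γ|² = 0.217
P_refl = |Γ|²·P_inc = 16.1 W, P_del = (1 − |Γ|²)·P_inc = 58.1 W

P_reflected ≈ 16.1 W; P_delivered ≈ 58.1 W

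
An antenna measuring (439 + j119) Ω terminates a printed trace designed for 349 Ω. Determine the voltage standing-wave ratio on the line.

VSWR ≈ 1.46

Γ = (Z_L − Z_0)/(Z_L + Z_0) = (90 + j119)/(788 + j119)
|Γ| = 149/797 = 0.187
VSWR = (1 + |Γ|)/(1 − |Γ|) = 1.19/0.813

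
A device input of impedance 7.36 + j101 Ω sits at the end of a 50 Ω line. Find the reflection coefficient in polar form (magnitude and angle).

Γ ≈ 0.944 ∠ 52.5°

Γ = (Z_L − Z_0)/(Z_L + Z_0) = (-42.64 + j101)/(57.36 + j101)
|Γ| = 110/116 = 0.944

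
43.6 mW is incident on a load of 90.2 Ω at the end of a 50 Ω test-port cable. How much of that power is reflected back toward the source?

Γ = (90.2 − 50)/(90.2 + 50) = 0.287
|Γ|² = 0.0822
P_refl = |Γ|²·P_inc = 3.58 mW, P_del = (1 − |Γ|²)·P_inc = 40 mW

P_reflected ≈ 3.58 mW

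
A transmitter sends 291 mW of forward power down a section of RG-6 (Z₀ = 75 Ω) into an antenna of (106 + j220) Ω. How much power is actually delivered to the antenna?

|Γ| = |(31 + j220)/(181 + j220)| = 0.78
|Γ|² = 0.608
P_refl = |Γ|²·P_inc = 177 mW, P_del = (1 − |Γ|²)·P_inc = 114 mW

P_delivered ≈ 114 mW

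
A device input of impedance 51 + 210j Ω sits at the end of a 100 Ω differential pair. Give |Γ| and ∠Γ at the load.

Γ ≈ 0.834 ∠ 48.9°

Γ = (Z_L − Z_0)/(Z_L + Z_0) = (-49 + j210)/(151 + j210)
|Γ| = 216/259 = 0.834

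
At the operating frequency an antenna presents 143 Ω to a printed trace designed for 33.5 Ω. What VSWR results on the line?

For a purely resistive load, VSWR = R_L/Z_0 or Z_0/R_L (whichever > 1) = 143/33.5

VSWR ≈ 4.27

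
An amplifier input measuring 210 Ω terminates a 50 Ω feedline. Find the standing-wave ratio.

VSWR ≈ 4.2

For a purely resistive load, VSWR = R_L/Z_0 or Z_0/R_L (whichever > 1) = 210/50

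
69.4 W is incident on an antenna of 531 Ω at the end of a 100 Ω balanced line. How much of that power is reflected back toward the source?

P_reflected ≈ 32.4 W

Γ = (531 − 100)/(531 + 100) = 0.683
|Γ|² = 0.467
P_refl = |Γ|²·P_inc = 32.4 W, P_del = (1 − |Γ|²)·P_inc = 37 W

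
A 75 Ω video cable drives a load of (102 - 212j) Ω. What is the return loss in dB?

RL ≈ 2.23 dB

Γ = (27 − j212)/(177 − j212), |Γ| = 0.774
RL = −20·log₁₀|Γ| = −20·log₁₀(0.774)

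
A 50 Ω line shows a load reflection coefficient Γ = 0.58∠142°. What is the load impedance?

Z_L ≈ 14.7 + j15.9 Ω

Z_L = Z_0·(1 + Γ)/(1 − Γ) = 50·(0.543 + j0.357)/(1.46 − j0.357)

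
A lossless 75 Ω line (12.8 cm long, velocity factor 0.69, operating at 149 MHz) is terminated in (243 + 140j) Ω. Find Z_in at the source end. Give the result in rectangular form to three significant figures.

λ = v/f = 0.69·c / 149 MHz = 1.39 m
βl = 2π·l/λ = 2π × 0.0921 = 33.2°
tan(βl) = tan(33.2°) = 0.654
Z_in = Z_0·(Z_L + jZ_0·tanβl)/(Z_0 + jZ_L·tanβl)
     = 75·(243 + j189)/(-16.5 + j159)

Z_in ≈ 76.5 − j123 Ω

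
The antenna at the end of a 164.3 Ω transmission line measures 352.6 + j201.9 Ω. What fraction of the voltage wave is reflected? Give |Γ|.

Γ = (Z_L − Z_0)/(Z_L + Z_0) = (188.3 + j201.9)/(516.9 + j201.9)
|Γ| = 276/555

|Γ| ≈ 0.498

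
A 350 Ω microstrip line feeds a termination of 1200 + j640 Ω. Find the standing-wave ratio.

VSWR ≈ 4.47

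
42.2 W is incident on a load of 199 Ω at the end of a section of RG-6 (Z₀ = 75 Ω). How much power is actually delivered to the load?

P_delivered ≈ 33.6 W

Γ = (199 − 75)/(199 + 75) = 0.453
|Γ|² = 0.205
P_refl = |Γ|²·P_inc = 8.64 W, P_del = (1 − |Γ|²)·P_inc = 33.6 W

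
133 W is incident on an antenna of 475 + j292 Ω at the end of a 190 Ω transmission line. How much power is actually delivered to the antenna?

|Γ| = |(285 + j292)/(665 + j292)| = 0.562
|Γ|² = 0.316
P_refl = |Γ|²·P_inc = 42 W, P_del = (1 − |Γ|²)·P_inc = 91 W

P_delivered ≈ 91 W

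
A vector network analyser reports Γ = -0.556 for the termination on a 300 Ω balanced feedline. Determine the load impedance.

Z_L = Z_0·(1 + Γ)/(1 − Γ) = 300·(0.444)/(1.56)

Z_L ≈ 85.6 Ω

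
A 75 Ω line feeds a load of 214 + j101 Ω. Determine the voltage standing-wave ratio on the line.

Γ = (Z_L − Z_0)/(Z_L + Z_0) = (139 + j101)/(289 + j101)
|Γ| = 172/306 = 0.561
VSWR = (1 + |Γ|)/(1 − |Γ|) = 1.56/0.439

VSWR ≈ 3.56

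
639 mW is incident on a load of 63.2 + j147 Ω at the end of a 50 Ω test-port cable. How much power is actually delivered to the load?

|Γ| = |(13.2 + j147)/(113.2 + j147)| = 0.795
|Γ|² = 0.633
P_refl = |Γ|²·P_inc = 404 mW, P_del = (1 − |Γ|²)·P_inc = 235 mW

P_delivered ≈ 235 mW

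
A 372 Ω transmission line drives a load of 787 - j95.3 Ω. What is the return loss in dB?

Γ = (415 − j95.3)/(1159 − j95.3), |Γ| = 0.366
RL = −20·log₁₀|Γ| = −20·log₁₀(0.366)

RL ≈ 8.73 dB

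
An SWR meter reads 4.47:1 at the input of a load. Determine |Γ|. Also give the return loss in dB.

|Γ| = (S − 1)/(S + 1) = (4.47 − 1)/(4.47 + 1) = 3.47/5.47
RL = −20·log₁₀|Γ| = −20·log₁₀(0.634)

|Γ| ≈ 0.634; return loss ≈ 3.95 dB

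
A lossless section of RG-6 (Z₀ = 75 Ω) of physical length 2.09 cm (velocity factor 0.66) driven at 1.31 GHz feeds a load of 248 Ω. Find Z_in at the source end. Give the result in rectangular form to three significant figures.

λ = v/f = 0.66·c / 1.31 GHz = 0.151 m
βl = 2π·l/λ = 2π × 0.138 = 49.8°
tan(βl) = tan(49.8°) = 1.18
Z_in = Z_0·(Z_L + jZ_0·tanβl)/(Z_0 + jZ_L·tanβl)
     = 75·(248 + j88.7)/(75 + j293)

Z_in ≈ 36.5 − j54.1 Ω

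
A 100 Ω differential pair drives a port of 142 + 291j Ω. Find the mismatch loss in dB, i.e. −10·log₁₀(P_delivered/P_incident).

mismatch loss ≈ 4.02 dB

Γ = (42 + j291)/(242 + j291), |Γ| = 0.777
|Γ|² = 0.603, so P_del/P_inc = 1 − |Γ|² = 0.397
ML = −10·log₁₀(1 − |Γ|²)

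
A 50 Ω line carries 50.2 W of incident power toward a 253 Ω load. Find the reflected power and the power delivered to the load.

Γ = (253 − 50)/(253 + 50) = 0.67
|Γ|² = 0.449
P_refl = |Γ|²·P_inc = 22.5 W, P_del = (1 − |Γ|²)·P_inc = 27.7 W

P_reflected ≈ 22.5 W; P_delivered ≈ 27.7 W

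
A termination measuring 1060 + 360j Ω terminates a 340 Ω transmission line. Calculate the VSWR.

Γ = (Z_L − Z_0)/(Z_L + Z_0) = (720 + j360)/(1400 + j360)
|Γ| = 805/1450 = 0.557
VSWR = (1 + |Γ|)/(1 − |Γ|) = 1.56/0.443

VSWR ≈ 3.51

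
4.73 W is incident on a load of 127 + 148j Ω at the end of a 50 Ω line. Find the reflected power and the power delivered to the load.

|Γ| = |(77 + j148)/(177 + j148)| = 0.723
|Γ|² = 0.523
P_refl = |Γ|²·P_inc = 2.47 W, P_del = (1 − |Γ|²)·P_inc = 2.26 W

P_reflected ≈ 2.47 W; P_delivered ≈ 2.26 W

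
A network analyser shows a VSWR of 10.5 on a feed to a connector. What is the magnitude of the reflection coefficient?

|Γ| = (S − 1)/(S + 1) = (10.5 − 1)/(10.5 + 1) = 9.5/11.5

|Γ| ≈ 0.826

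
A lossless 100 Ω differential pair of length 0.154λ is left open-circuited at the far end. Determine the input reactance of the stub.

X_in ≈ -68.9 Ω (capacitive)

βl = 2π × 0.154 = 55.4°
tan(βl) = 1.45
For an open-circuited stub, Z_in = −jZ_0·cot(βl) = −jZ_0/tan(βl)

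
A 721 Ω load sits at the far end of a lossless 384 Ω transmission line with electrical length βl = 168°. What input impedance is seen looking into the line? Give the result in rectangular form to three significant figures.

tan(βl) = tan(168°) = -0.213
Z_in = Z_0·(Z_L + jZ_0·tanβl)/(Z_0 + jZ_L·tanβl)
     = 384·(721 − j81.6)/(384 − j153)

Z_in ≈ 650 + j178 Ω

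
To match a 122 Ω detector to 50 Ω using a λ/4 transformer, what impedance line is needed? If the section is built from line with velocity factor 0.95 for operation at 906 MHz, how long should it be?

Z_qwt = √(Z_0·R_L) = √(50 × 122) = √6100
λ = 0.95·c/f = 0.315 m, so l = λ/4 = 0.0786 m

Z_qwt ≈ 78.1 Ω; length ≈ 7.86 cm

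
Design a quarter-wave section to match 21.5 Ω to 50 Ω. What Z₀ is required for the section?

Z_qwt = √(Z_0·R_L) = √(50 × 21.5) = √1075

Z_qwt ≈ 32.8 Ω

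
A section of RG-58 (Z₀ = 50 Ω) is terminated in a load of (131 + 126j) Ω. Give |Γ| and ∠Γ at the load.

Γ ≈ 0.679 ∠ 22.4°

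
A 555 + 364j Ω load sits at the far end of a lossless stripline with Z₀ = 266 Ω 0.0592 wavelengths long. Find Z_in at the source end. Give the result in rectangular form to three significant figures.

Z_in ≈ 727 − j266 Ω

βl = 2π × 0.0592 = 21.3°
tan(βl) = tan(21.3°) = 0.39
Z_in = Z_0·(Z_L + jZ_0·tanβl)/(Z_0 + jZ_L·tanβl)
     = 266·(555 + j468)/(124 + j217)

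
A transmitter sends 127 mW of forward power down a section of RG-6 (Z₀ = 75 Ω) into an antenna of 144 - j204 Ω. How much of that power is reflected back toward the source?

P_reflected ≈ 65.8 mW

|Γ| = |(69 − j204)/(219 − j204)| = 0.72
|Γ|² = 0.518
P_refl = |Γ|²·P_inc = 65.8 mW, P_del = (1 − |Γ|²)·P_inc = 61.2 mW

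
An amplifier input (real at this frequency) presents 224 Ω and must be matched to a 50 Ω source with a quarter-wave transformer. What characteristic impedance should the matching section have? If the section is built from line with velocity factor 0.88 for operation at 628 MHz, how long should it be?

Z_qwt ≈ 106 Ω; length ≈ 10.5 cm

Z_qwt = √(Z_0·R_L) = √(50 × 224) = √11200
λ = 0.88·c/f = 0.42 m, so l = λ/4 = 0.105 m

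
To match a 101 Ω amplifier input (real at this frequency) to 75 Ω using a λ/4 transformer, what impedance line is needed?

Z_qwt = √(Z_0·R_L) = √(75 × 101) = √7575

Z_qwt ≈ 87 Ω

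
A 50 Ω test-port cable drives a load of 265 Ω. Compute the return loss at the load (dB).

RL ≈ 3.32 dB

Γ = (265 − 50)/(265 + 50) = 0.683
RL = −20·log₁₀|Γ| = −20·log₁₀(0.683)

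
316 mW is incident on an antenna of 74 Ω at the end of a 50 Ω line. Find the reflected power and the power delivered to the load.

P_reflected ≈ 11.8 mW; P_delivered ≈ 304 mW

Γ = (74 − 50)/(74 + 50) = 0.194
|Γ|² = 0.0375
P_refl = |Γ|²·P_inc = 11.8 mW, P_del = (1 − |Γ|²)·P_inc = 304 mW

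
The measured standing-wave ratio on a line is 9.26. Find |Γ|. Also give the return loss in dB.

|Γ| ≈ 0.805; return loss ≈ 1.88 dB

|Γ| = (S − 1)/(S + 1) = (9.26 − 1)/(9.26 + 1) = 8.26/10.3
RL = −20·log₁₀|Γ| = −20·log₁₀(0.805)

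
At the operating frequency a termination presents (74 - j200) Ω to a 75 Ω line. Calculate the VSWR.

VSWR ≈ 9.1

Γ = (Z_L − Z_0)/(Z_L + Z_0) = (-1 − j200)/(149 − j200)
|Γ| = 200/249 = 0.802
VSWR = (1 + |Γ|)/(1 − |Γ|) = 1.8/0.198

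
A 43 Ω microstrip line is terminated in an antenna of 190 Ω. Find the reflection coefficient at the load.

Γ = (Z_L − Z_0)/(Z_L + Z_0) = (190 − 43)/(190 + 43) = 147/233

Γ = 0.631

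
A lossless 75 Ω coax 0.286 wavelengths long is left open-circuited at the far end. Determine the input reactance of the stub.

X_in ≈ 17.3 Ω (inductive)

βl = 2π × 0.286 = 103°
tan(βl) = -4.35
For an open-circuited stub, Z_in = −jZ_0·cot(βl) = −jZ_0/tan(βl)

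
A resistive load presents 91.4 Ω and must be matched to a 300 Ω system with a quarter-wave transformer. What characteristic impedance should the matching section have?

Z_qwt ≈ 166 Ω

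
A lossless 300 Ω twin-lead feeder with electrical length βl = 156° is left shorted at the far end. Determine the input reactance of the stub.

X_in ≈ -134 Ω (capacitive)

tan(βl) = -0.445
For a shorted stub, Z_in = jZ_0·tan(βl)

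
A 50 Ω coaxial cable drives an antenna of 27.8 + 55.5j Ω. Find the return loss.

Γ = (-22.2 + j55.5)/(77.8 + j55.5), |Γ| = 0.625
RL = −20·log₁₀|Γ| = −20·log₁₀(0.625)

RL ≈ 4.08 dB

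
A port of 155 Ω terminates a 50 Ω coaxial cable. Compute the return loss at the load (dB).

RL ≈ 5.81 dB

Γ = (155 − 50)/(155 + 50) = 0.512
RL = −20·log₁₀|Γ| = −20·log₁₀(0.512)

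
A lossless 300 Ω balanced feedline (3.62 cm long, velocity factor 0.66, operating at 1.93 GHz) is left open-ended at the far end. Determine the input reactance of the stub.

X_in ≈ 226 Ω (inductive)

λ = v/f = 0.66·c / 1.93 GHz = 0.103 m
βl = 2π·l/λ = 2π × 0.353 = 127°
tan(βl) = -1.33
For an open-ended stub, Z_in = −jZ_0·cot(βl) = −jZ_0/tan(βl)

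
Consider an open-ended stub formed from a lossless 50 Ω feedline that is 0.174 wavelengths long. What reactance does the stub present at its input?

βl = 2π × 0.174 = 62.6°
tan(βl) = 1.93
For an open-ended stub, Z_in = −jZ_0·cot(βl) = −jZ_0/tan(βl)

X_in ≈ -25.9 Ω (capacitive)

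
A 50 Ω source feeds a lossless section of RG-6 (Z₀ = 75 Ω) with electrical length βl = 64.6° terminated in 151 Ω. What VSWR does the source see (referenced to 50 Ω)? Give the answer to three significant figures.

tan(βl) = 2.11
Z_in = Z_0·(Z_L + jZ_0·tanβl)/(Z_0 + jZ_L·tanβl) = 43.2 − j25.4 Ω
Γ_s = (Z_in − Z_s)/(Z_in + Z_s) = (-6.75 − j25.4)/(93.2 − j25.4), |Γ_s| = 0.272
VSWR = (1 + |Γ_s|)/(1 − |Γ_s|)

VSWR ≈ 1.75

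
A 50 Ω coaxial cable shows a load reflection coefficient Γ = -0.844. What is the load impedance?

Z_L = Z_0·(1 + Γ)/(1 − Γ) = 50·(0.156)/(1.84)

Z_L ≈ 4.23 Ω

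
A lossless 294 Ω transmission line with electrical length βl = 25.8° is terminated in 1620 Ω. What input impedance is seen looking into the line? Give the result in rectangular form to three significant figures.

Z_in ≈ 247 − j515 Ω

tan(βl) = tan(25.8°) = 0.483
Z_in = Z_0·(Z_L + jZ_0·tanβl)/(Z_0 + jZ_L·tanβl)
     = 294·(1620 + j142)/(294 + j783)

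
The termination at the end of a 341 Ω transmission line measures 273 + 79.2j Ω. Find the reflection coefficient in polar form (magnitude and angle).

Γ ≈ 0.169 ∠ 123°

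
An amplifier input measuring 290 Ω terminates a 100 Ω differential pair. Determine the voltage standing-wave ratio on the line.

Γ = (290 − 100)/(290 + 100) = 0.487
VSWR = (1 + 0.487)/(1 − 0.487)

VSWR ≈ 2.9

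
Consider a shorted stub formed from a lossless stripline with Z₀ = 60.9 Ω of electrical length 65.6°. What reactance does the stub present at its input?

X_in ≈ 134 Ω (inductive)

tan(βl) = 2.2
For a shorted stub, Z_in = jZ_0·tan(βl)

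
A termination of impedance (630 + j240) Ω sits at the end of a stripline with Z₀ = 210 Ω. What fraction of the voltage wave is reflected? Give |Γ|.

|Γ| ≈ 0.554

Γ = (Z_L − Z_0)/(Z_L + Z_0) = (420 + j240)/(840 + j240)
|Γ| = 484/874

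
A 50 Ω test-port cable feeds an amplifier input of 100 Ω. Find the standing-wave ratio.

For a purely resistive load, VSWR = R_L/Z_0 or Z_0/R_L (whichever > 1) = 100/50

VSWR ≈ 2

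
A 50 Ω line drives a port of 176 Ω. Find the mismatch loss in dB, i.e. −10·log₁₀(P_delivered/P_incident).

mismatch loss ≈ 1.62 dB

Γ = (176 − 50)/(176 + 50) = 0.558
|Γ|² = 0.311, so P_del/P_inc = 1 − |Γ|² = 0.689
ML = −10·log₁₀(1 − |Γ|²)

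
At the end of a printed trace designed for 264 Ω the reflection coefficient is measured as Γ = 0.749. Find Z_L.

Z_L ≈ 1840 Ω

Z_L = Z_0·(1 + Γ)/(1 − Γ) = 264·(1.75)/(0.251)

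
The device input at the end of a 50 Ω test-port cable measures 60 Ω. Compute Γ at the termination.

Γ = 0.0909

Γ = (Z_L − Z_0)/(Z_L + Z_0) = (60 − 50)/(60 + 50) = 10/110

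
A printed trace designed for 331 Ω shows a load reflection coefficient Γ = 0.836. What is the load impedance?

Z_L ≈ 3710 Ω

Z_L = Z_0·(1 + Γ)/(1 − Γ) = 331·(1.84)/(0.164)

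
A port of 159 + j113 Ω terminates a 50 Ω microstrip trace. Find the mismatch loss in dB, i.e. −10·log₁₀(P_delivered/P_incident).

mismatch loss ≈ 2.49 dB

Γ = (109 + j113)/(209 + j113), |Γ| = 0.661
|Γ|² = 0.437, so P_del/P_inc = 1 − |Γ|² = 0.563
ML = −10·log₁₀(1 − |Γ|²)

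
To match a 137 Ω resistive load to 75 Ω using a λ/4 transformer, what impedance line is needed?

Z_qwt ≈ 101 Ω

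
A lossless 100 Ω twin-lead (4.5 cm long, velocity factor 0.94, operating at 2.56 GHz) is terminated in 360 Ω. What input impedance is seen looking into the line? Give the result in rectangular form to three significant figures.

Z_in ≈ 79.4 + j120 Ω

λ = v/f = 0.94·c / 2.56 GHz = 0.11 m
βl = 2π·l/λ = 2π × 0.409 = 147°
tan(βl) = tan(147°) = -0.648
Z_in = Z_0·(Z_L + jZ_0·tanβl)/(Z_0 + jZ_L·tanβl)
     = 100·(360 − j64.8)/(100 − j233)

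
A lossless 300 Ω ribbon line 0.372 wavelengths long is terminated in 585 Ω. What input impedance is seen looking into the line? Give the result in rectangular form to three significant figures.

βl = 2π × 0.372 = 134°
tan(βl) = tan(134°) = -1.04
Z_in = Z_0·(Z_L + jZ_0·tanβl)/(Z_0 + jZ_L·tanβl)
     = 300·(585 − j312)/(300 − j607)

Z_in ≈ 238 + j171 Ω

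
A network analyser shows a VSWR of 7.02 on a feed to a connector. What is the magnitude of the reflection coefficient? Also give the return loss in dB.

|Γ| = (S − 1)/(S + 1) = (7.02 − 1)/(7.02 + 1) = 6.02/8.02
RL = −20·log₁₀|Γ| = −20·log₁₀(0.751)

|Γ| ≈ 0.751; return loss ≈ 2.49 dB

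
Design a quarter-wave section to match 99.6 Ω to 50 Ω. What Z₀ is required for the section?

Z_qwt ≈ 70.6 Ω

Z_qwt = √(Z_0·R_L) = √(50 × 99.6) = √4980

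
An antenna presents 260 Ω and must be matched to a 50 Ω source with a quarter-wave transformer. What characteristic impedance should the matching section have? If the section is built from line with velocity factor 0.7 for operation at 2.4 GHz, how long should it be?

Z_qwt = √(Z_0·R_L) = √(50 × 260) = √13000
λ = 0.7·c/f = 0.0875 m, so l = λ/4 = 0.0219 m

Z_qwt ≈ 114 Ω; length ≈ 2.19 cm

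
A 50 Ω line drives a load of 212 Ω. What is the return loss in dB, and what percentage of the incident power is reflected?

Γ = (212 − 50)/(212 + 50) = 0.618
RL = −20·log₁₀(0.618) = 4.18 dB
P_refl/P_inc = |Γ|² = 0.382

RL ≈ 4.18 dB; 38.2% of incident power reflected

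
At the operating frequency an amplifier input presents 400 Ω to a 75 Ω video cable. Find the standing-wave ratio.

VSWR ≈ 5.33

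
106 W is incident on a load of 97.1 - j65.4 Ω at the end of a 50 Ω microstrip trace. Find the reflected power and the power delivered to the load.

|Γ| = |(47.1 − j65.4)/(147.1 − j65.4)| = 0.501
|Γ|² = 0.251
P_refl = |Γ|²·P_inc = 26.6 W, P_del = (1 − |Γ|²)·P_inc = 79.4 W

P_reflected ≈ 26.6 W; P_delivered ≈ 79.4 W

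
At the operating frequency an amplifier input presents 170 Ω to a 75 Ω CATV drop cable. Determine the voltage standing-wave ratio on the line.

VSWR ≈ 2.27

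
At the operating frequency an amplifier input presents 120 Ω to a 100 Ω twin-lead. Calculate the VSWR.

VSWR ≈ 1.2

Γ = (120 − 100)/(120 + 100) = 0.0909
VSWR = (1 + 0.0909)/(1 − 0.0909)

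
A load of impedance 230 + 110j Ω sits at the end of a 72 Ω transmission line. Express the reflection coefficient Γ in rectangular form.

Γ ≈ 0.579 + j0.153

Γ = (Z_L − Z_0)/(Z_L + Z_0) = (158 + j110)/(302 + j110)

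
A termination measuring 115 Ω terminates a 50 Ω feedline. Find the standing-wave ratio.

Γ = (115 − 50)/(115 + 50) = 0.394
VSWR = (1 + 0.394)/(1 − 0.394)

VSWR ≈ 2.3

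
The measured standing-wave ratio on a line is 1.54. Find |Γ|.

|Γ| ≈ 0.213

|Γ| = (S − 1)/(S + 1) = (1.54 − 1)/(1.54 + 1) = 0.54/2.54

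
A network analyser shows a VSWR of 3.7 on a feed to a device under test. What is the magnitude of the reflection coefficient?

|Γ| = (S − 1)/(S + 1) = (3.7 − 1)/(3.7 + 1) = 2.7/4.7

|Γ| ≈ 0.574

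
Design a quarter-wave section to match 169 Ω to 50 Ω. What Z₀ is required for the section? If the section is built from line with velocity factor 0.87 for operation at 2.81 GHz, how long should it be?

Z_qwt = √(Z_0·R_L) = √(50 × 169) = √8450
λ = 0.87·c/f = 0.0929 m, so l = λ/4 = 0.0232 m

Z_qwt ≈ 91.9 Ω; length ≈ 2.32 cm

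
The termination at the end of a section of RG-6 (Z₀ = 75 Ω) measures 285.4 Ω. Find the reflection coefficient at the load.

Γ = 0.584

Γ = (Z_L − Z_0)/(Z_L + Z_0) = (285.4 − 75)/(285.4 + 75) = 210.4/360.4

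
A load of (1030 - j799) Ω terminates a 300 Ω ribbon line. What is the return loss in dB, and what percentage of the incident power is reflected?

RL ≈ 3.13 dB; 48.7% of incident power reflected

Γ = (730 − j799)/(1330 − j799), |Γ| = 0.698
RL = −20·log₁₀(0.698) = 3.13 dB
P_refl/P_inc = |Γ|² = 0.487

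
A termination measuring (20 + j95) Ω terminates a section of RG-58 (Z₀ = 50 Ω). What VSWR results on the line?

VSWR ≈ 11.8

Γ = (Z_L − Z_0)/(Z_L + Z_0) = (-30 + j95)/(70 + j95)
|Γ| = 99.6/118 = 0.844
VSWR = (1 + |Γ|)/(1 − |Γ|) = 1.84/0.156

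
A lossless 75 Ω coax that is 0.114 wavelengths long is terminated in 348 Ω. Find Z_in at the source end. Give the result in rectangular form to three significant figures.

βl = 2π × 0.114 = 41°
tan(βl) = tan(41°) = 0.871
Z_in = Z_0·(Z_L + jZ_0·tanβl)/(Z_0 + jZ_L·tanβl)
     = 75·(348 + j65.3)/(75 + j303)

Z_in ≈ 35.3 − j77.4 Ω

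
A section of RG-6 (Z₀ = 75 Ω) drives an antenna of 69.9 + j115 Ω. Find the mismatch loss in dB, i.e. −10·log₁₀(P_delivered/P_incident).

mismatch loss ≈ 2.13 dB

Γ = (-5.1 + j115)/(144.9 + j115), |Γ| = 0.622
|Γ|² = 0.387, so P_del/P_inc = 1 − |Γ|² = 0.613
ML = −10·log₁₀(1 − |Γ|²)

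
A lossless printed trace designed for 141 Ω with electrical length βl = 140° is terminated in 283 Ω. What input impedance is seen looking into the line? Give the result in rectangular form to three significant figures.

tan(βl) = tan(140°) = -0.839
Z_in = Z_0·(Z_L + jZ_0·tanβl)/(Z_0 + jZ_L·tanβl)
     = 141·(283 − j118)/(141 − j237)

Z_in ≈ 126 + j93.4 Ω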